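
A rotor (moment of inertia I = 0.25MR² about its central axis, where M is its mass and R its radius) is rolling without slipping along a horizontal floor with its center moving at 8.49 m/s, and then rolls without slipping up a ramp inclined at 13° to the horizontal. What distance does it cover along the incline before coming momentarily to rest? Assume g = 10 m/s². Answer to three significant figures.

d ≈ 20.0 m

Here I = 0.25MR², so the shape factor k = I/(MR²) = 0.25.
Since it rolls without slipping, ω = v/R and KE = ½Mv² + ½Iω² = ½(1+k)Mv² = (5/8)Mv².
Setting this equal to Mgh gives the vertical rise h = (1+k)v₀²/(2g) = 1.25×8.49²/(2×10) = 4.505 m.
The distance along the slope is d = h/sinθ = 4.505/sin13° ≈ 20.0 m.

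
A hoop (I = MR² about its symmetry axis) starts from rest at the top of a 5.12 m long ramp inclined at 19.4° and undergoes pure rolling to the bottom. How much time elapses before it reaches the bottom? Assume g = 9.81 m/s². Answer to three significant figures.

t ≈ 2.51 s

For this body I = MR², i.e. k = I/(MR²) = 1.
Translational: Mg sinθ − f = Ma. Rotational about the CM: fR = Iα = kMRa, so f = kMa.
Hence a = g sinθ/(1+k) = 9.81×sin19.4°/2 = 1.629 m/s².
With constant a from rest, t = √(2L/a) = √(2·5.12/1.629) ≈ 2.51 s.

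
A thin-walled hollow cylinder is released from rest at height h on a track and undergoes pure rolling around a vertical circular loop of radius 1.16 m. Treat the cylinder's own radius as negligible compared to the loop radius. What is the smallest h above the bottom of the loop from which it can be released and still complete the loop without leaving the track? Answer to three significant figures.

The moment of inertia is MR², giving k ≡ I/(MR²) = 1.
At the top, contact is just lost when gravity alone supplies the centripetal force: Mg = Mv_top²/r, i.e. v_top² = gr.
With ω = v/R, the kinetic energy at speed v is ½(1+k)Mv² = Mv².
Energy conservation from release (height h) to the top (height 2r): Mgh = Mg(2r) + M·gr.
Thus h_min = 2r + (1+k)r/2 = r(2 + 2/2) = 1.16 × 3 ≈ 3.48 m.

h_min ≈ 3.48 m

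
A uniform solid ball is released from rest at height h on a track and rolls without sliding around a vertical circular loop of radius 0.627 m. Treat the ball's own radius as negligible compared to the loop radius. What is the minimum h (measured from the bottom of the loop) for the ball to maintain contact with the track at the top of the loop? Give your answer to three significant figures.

Here I = (2/5)MR², so the shape factor k = I/(MR²) = 0.4.
At the top, contact is just lost when gravity alone supplies the centripetal force: Mg = Mv_top²/r, i.e. v_top² = gr.
With ω = v/R, the kinetic energy at speed v is ½(1+k)Mv² = (7/10)Mv².
Energy conservation from release (height h) to the top (height 2r): Mgh = Mg(2r) + (7/10)M·gr.
Thus h_min = 2r + (1+k)r/2 = r(2 + 1.4/2) = 0.627 × 2.7 ≈ 1.69 m.

h_min ≈ 1.69 m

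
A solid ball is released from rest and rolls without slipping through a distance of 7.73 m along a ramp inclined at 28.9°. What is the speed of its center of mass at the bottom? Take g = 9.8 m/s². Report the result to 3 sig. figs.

v ≈ 7.23 m/s

Here I = (2/5)MR², so the shape factor k = I/(MR²) = 0.4.
Pure rolling means v = ωR; then KE = ½Mv² + ½I(v/R)² = ½(1+k)Mv² = (7/10)Mv².
The vertical drop is h = L sinθ = 7.73 × sin28.9° = 3.736 m.
Setting Mgh = (7/10)Mv² gives v = √(2gh/(1+k)) = √(2·9.8·3.736/1.4) ≈ 7.23 m/s.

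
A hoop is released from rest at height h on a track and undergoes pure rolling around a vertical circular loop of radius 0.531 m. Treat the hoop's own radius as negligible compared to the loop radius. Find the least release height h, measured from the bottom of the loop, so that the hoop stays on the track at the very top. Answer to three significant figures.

h_min ≈ 1.59 m

For this body I = MR², i.e. k = I/(MR²) = 1.
At the top of the loop, the minimum-contact condition is Mg = Mv_top²/r, so v_top² = gr.
With ω = v/R, the kinetic energy at speed v is ½(1+k)Mv² = Mv².
Energy conservation from release (height h) to the top (height 2r): Mgh = Mg(2r) + M·gr.
Thus h_min = 2r + (1+k)r/2 = r(2 + 2/2) = 0.531 × 3 ≈ 1.59 m.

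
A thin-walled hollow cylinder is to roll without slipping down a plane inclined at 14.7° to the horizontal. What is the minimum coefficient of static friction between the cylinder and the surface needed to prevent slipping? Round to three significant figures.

With I = MR², the ratio k = I/(MR²) is 1.
Translational: Mg sinθ − f = Ma. Rotational about the CM: fR = Iα = kMRa, so f = kMa.
These give a = g sinθ/(1+k) and the required friction f = kMg sinθ/(1+k).
With N = Mg cosθ, the no-slip condition f ≤ μN gives μ_min = f/N = k tanθ/(1+k).
μ_min = 1 × tan14.7° / 2 ≈ 0.131.

μ_min ≈ 0.131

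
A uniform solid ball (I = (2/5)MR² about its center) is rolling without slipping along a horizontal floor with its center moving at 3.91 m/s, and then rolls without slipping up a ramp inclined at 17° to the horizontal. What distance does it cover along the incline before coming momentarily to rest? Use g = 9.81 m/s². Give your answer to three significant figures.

d ≈ 3.73 m

The moment of inertia is (2/5)MR², giving k ≡ I/(MR²) = 0.4.
Since it rolls without slipping, ω = v/R and KE = ½Mv² + ½Iω² = ½(1+k)Mv² = (7/10)Mv².
Setting this equal to Mgh gives the vertical rise h = (1+k)v₀²/(2g) = 1.4×3.91²/(2×9.81) = 1.091 m.
The distance along the slope is d = h/sinθ = 1.091/sin17° ≈ 3.73 m.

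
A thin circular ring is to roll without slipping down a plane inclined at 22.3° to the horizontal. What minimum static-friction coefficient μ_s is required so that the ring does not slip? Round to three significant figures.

With I = MR², the ratio k = I/(MR²) is 1.
Newton's second law down the slope: Mg sinθ − f = Ma. The torque equation fR = Iα (with α = a/R) gives f = kMa.
These give a = g sinθ/(1+k) and the required friction f = kMg sinθ/(1+k).
With N = Mg cosθ, the no-slip condition f ≤ μN gives μ_min = f/N = k tanθ/(1+k).
μ_min = 1 × tan22.3° / 2 ≈ 0.205.

μ_min ≈ 0.205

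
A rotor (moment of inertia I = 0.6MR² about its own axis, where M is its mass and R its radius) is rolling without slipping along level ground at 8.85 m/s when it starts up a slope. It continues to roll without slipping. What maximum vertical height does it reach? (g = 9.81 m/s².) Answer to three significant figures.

h ≈ 6.39 m

Here I = 0.6MR², so the shape factor k = I/(MR²) = 0.6.
Pure rolling means v = ωR; then KE = ½Mv² + ½I(v/R)² = ½(1+k)Mv² = (4/5)Mv².
All of this converts to potential energy at the highest point: (4/5)Mv₀² = Mgh.
Thus h = (1+k)v₀²/(2g) = 1.6 × 8.85² / (2 × 9.81) ≈ 6.39 m.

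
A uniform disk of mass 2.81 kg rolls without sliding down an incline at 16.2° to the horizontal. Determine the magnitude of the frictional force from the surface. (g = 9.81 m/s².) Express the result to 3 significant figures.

With I = (1/2)MR², the ratio k = I/(MR²) is 0.5.
Along the incline Mg sinθ − f = Ma, and torque about the center fR = Iα = kMR²(a/R) gives f = kMa.
Combining, a = g sinθ/(1+k) and f = kMa = kMg sinθ/(1+k).
f = 0.5 × 2.81 × 9.81 × sin16.2° / 1.5 ≈ 2.56 N.

f ≈ 2.56 N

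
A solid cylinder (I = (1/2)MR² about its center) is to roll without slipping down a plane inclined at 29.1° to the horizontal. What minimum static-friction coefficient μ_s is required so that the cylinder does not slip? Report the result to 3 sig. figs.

With I = (1/2)MR², the ratio k = I/(MR²) is 0.5.
Translational: Mg sinθ − f = Ma. Rotational about the CM: fR = Iα = kMRa, so f = kMa.
These give a = g sinθ/(1+k) and the required friction f = kMg sinθ/(1+k).
The normal force is N = Mg cosθ, so μ_min = f/N = k tanθ/(1+k).
μ_min = 0.5 × tan29.1° / 1.5 ≈ 0.186.

μ_min ≈ 0.186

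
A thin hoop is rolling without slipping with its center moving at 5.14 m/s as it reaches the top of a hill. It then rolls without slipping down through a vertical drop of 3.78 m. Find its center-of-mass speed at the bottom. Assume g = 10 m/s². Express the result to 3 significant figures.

With I = MR², the ratio k = I/(MR²) is 1.
The rolling condition ω = v/R makes the rotational term ½I(v/R)² = ½kMv², so KE_total = ½(1+k)Mv² = Mv².
Conserving energy between top and bottom: Mv² = Mv₀² + Mgh, hence v² = v₀² + 2gh/(1+k).
v = √(5.14² + 2×10×3.78/2) = √64.22 ≈ 8.01 m/s.

v ≈ 8.01 m/s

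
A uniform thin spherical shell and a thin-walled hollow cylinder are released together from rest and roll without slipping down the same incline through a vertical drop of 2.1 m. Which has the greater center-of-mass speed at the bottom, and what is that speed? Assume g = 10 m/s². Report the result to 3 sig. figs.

the uniform thin spherical shell, at v ≈ 5.02 m/s

For rolling without slipping, Mgh = ½(1+k)Mv² where k = I/(MR²), so v = √(2gh/(1+k)).
Uniform thin spherical shell: k = 2/3, giving v = √(2×10×2.1/1.667) = 5.02 m/s.
Thin-walled hollow cylinder: k = 1, giving v = √(2×10×2.1/2) = 4.583 m/s.
The smaller k wins: the uniform thin spherical shell, at ≈ 5.02 m/s.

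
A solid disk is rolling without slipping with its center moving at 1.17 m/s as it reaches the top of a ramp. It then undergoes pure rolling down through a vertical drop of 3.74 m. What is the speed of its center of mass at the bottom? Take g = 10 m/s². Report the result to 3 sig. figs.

v ≈ 7.16 m/s

For this body I = (1/2)MR², i.e. k = I/(MR²) = 0.5.
Since it rolls without slipping, ω = v/R and KE = ½Mv² + ½Iω² = ½(1+k)Mv² = (3/4)Mv².
Energy conservation: (3/4)Mv₀² + Mgh = (3/4)Mv², so v² = v₀² + 2gh/(1+k).
v = √(1.17² + 2×10×3.74/1.5) = √51.24 ≈ 7.16 m/s.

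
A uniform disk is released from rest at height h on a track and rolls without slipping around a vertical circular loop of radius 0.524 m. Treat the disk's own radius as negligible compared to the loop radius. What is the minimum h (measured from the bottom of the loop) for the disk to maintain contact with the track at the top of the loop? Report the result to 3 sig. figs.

h_min ≈ 1.44 m

Here I = (1/2)MR², so the shape factor k = I/(MR²) = 0.5.
At the top of the loop, the minimum-contact condition is Mg = Mv_top²/r, so v_top² = gr.
With ω = v/R, the kinetic energy at speed v is ½(1+k)Mv² = (3/4)Mv².
Energy conservation from release (height h) to the top (height 2r): Mgh = Mg(2r) + (3/4)M·gr.
Thus h_min = 2r + (1+k)r/2 = r(2 + 1.5/2) = 0.524 × 2.75 ≈ 1.44 m.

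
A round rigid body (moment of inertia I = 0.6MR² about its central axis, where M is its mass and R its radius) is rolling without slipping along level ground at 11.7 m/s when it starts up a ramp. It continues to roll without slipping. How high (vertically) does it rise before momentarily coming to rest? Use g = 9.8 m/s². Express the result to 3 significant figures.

h ≈ 11.2 m

Here I = 0.6MR², so the shape factor k = I/(MR²) = 0.6.
Rolling without slipping gives ω = v/R, so the total kinetic energy is ½Mv² + ½Iω² = ½(1+k)Mv² = (4/5)Mv².
At the top the kinetic energy is zero, so (4/5)Mv₀² = Mgh.
Thus h = (1+k)v₀²/(2g) = 1.6 × 11.7² / (2 × 9.8) ≈ 11.2 m.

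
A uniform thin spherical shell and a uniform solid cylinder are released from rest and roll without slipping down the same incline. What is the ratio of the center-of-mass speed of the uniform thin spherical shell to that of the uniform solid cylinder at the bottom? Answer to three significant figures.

v_ratio ≈ 0.949

Each satisfies Mgh = ½(1+k)Mv² with k = I/(MR²), so v ∝ 1/√(1+k).
For the uniform thin spherical shell k = 2/3; for the uniform solid cylinder k = 0.5.
v₁/v₂ = √((1+k₂)/(1+k₁)) = √(1.5/1.667) ≈ 0.949.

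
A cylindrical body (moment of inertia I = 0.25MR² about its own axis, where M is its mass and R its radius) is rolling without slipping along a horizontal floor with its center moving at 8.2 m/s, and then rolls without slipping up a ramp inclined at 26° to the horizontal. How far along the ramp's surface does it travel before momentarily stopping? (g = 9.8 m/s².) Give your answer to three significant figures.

d ≈ 9.78 m

The moment of inertia is 0.25MR², giving k ≡ I/(MR²) = 0.25.
Rolling without slipping gives ω = v/R, so the total kinetic energy is ½Mv² + ½Iω² = ½(1+k)Mv² = (5/8)Mv².
Setting this equal to Mgh gives the vertical rise h = (1+k)v₀²/(2g) = 1.25×8.2²/(2×9.8) = 4.288 m.
The distance along the slope is d = h/sinθ = 4.288/sin26° ≈ 9.78 m.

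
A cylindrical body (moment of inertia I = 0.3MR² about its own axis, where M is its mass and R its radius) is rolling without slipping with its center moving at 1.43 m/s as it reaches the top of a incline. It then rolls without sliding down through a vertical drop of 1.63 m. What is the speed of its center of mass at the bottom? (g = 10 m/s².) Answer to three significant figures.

Here I = 0.3MR², so the shape factor k = I/(MR²) = 0.3.
The rolling condition ω = v/R makes the rotational term ½I(v/R)² = ½kMv², so KE_total = ½(1+k)Mv² = (13/20)Mv².
Conserving energy between top and bottom: (13/20)Mv² = (13/20)Mv₀² + Mgh, hence v² = v₀² + 2gh/(1+k).
v = √(1.43² + 2×10×1.63/1.3) = √27.12 ≈ 5.21 m/s.

v ≈ 5.21 m/s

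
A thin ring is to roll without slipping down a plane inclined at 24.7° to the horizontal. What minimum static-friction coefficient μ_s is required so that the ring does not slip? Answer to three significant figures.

With I = MR², the ratio k = I/(MR²) is 1.
Newton's second law down the slope: Mg sinθ − f = Ma. The torque equation fR = Iα (with α = a/R) gives f = kMa.
These give a = g sinθ/(1+k) and the required friction f = kMg sinθ/(1+k).
With N = Mg cosθ, the no-slip condition f ≤ μN gives μ_min = f/N = k tanθ/(1+k).
μ_min = 1 × tan24.7° / 2 ≈ 0.230.

μ_min ≈ 0.230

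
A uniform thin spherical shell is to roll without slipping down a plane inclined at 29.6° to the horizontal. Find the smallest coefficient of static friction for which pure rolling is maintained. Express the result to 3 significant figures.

The moment of inertia is (2/3)MR², giving k ≡ I/(MR²) = 2/3.
Translational: Mg sinθ − f = Ma. Rotational about the CM: fR = Iα = kMRa, so f = kMa.
These give a = g sinθ/(1+k) and the required friction f = kMg sinθ/(1+k).
The normal force is N = Mg cosθ, so μ_min = f/N = k tanθ/(1+k).
μ_min = (2/3) × tan29.6° / 1.667 ≈ 0.227.

μ_min ≈ 0.227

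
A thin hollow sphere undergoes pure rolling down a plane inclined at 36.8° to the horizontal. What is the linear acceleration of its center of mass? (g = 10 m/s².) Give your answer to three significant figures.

With I = (2/3)MR², the ratio k = I/(MR²) is 2/3.
Newton's second law down the slope: Mg sinθ − f = Ma. The torque equation fR = Iα (with α = a/R) gives f = kMa.
Eliminating f: Mg sinθ = (1+k)Ma, so a = g sinθ/(1+k) = 10 × sin36.8° / 1.667 ≈ 3.59 m/s².

a ≈ 3.59 m/s²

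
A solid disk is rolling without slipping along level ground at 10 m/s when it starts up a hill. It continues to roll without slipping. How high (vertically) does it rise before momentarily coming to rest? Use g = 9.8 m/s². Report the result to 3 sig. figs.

With I = (1/2)MR², the ratio k = I/(MR²) is 0.5.
Pure rolling means v = ωR; then KE = ½Mv² + ½I(v/R)² = ½(1+k)Mv² = (3/4)Mv².
At the top the kinetic energy is zero, so (3/4)Mv₀² = Mgh.
Thus h = (1+k)v₀²/(2g) = 1.5 × 10² / (2 × 9.8) ≈ 7.65 m.

h ≈ 7.65 m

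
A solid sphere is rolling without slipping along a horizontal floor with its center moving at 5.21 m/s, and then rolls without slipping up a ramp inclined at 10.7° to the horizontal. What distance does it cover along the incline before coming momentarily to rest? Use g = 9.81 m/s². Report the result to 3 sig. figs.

d ≈ 10.4 m

For this body I = (2/5)MR², i.e. k = I/(MR²) = 0.4.
Since it rolls without slipping, ω = v/R and KE = ½Mv² + ½Iω² = ½(1+k)Mv² = (7/10)Mv².
Setting this equal to Mgh gives the vertical rise h = (1+k)v₀²/(2g) = 1.4×5.21²/(2×9.81) = 1.937 m.
Along the incline, d = h/sinθ = 1.937/sin10.7° ≈ 10.4 m.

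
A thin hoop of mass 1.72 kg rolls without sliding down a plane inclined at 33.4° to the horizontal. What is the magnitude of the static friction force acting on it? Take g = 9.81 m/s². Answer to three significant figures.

f ≈ 4.64 N

With I = MR², the ratio k = I/(MR²) is 1.
Translational: Mg sinθ − f = Ma. Rotational about the CM: fR = Iα = kMRa, so f = kMa.
Combining, a = g sinθ/(1+k) and f = kMa = kMg sinθ/(1+k).
f = 1 × 1.72 × 9.81 × sin33.4° / 2 ≈ 4.64 N.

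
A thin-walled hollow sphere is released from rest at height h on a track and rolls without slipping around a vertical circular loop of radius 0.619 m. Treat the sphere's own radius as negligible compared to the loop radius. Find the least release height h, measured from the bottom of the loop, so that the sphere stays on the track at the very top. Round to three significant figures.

h_min ≈ 1.75 m

For this body I = (2/3)MR², i.e. k = I/(MR²) = 2/3.
At the top of the loop, the minimum-contact condition is Mg = Mv_top²/r, so v_top² = gr.
With ω = v/R, the kinetic energy at speed v is ½(1+k)Mv² = (5/6)Mv².
Energy conservation from release (height h) to the top (height 2r): Mgh = Mg(2r) + (5/6)M·gr.
Thus h_min = 2r + (1+k)r/2 = r(2 + 1.667/2) = 0.619 × 2.833 ≈ 1.75 m.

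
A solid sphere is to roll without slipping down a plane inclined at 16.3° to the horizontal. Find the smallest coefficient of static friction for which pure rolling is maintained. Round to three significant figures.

μ_min ≈ 0.0835

Here I = (2/5)MR², so the shape factor k = I/(MR²) = 0.4.
Along the incline Mg sinθ − f = Ma, and torque about the center fR = Iα = kMR²(a/R) gives f = kMa.
These give a = g sinθ/(1+k) and the required friction f = kMg sinθ/(1+k).
With N = Mg cosθ, the no-slip condition f ≤ μN gives μ_min = f/N = k tanθ/(1+k).
μ_min = 0.4 × tan16.3° / 1.4 ≈ 0.0835.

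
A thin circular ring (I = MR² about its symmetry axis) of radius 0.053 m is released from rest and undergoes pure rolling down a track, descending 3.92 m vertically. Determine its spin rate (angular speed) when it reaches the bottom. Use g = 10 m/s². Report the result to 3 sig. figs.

The moment of inertia is MR², giving k ≡ I/(MR²) = 1.
Since it rolls without slipping, ω = v/R and KE = ½Mv² + ½Iω² = ½(1+k)Mv² = Mv².
Energy conservation Mgh = ½(1+k)Mv² gives v = √(2gh/(1+k)) = √(2 × 10 × 3.92 / 2) = 6.261 m/s.
The angular speed follows from ω = v/R = 6.261/0.053 ≈ 118 rad/s.

ω ≈ 118 rad/s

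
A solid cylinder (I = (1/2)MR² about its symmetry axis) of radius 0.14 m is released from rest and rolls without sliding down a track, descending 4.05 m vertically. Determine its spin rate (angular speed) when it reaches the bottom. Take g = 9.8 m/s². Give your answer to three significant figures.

With I = (1/2)MR², the ratio k = I/(MR²) is 0.5.
Rolling without slipping gives ω = v/R, so the total kinetic energy is ½Mv² + ½Iω² = ½(1+k)Mv² = (3/4)Mv².
Energy conservation Mgh = ½(1+k)Mv² gives v = √(2gh/(1+k)) = √(2 × 9.8 × 4.05 / 1.5) = 7.275 m/s.
Then ω = v/R = 7.275 / 0.14 ≈ 52.0 rad/s.

ω ≈ 52.0 rad/s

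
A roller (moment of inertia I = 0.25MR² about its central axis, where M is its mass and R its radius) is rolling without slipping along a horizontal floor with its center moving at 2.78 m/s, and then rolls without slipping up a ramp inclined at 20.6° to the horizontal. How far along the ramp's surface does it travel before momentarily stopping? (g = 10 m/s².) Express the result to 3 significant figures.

The moment of inertia is 0.25MR², giving k ≡ I/(MR²) = 0.25.
Since it rolls without slipping, ω = v/R and KE = ½Mv² + ½Iω² = ½(1+k)Mv² = (5/8)Mv².
Setting this equal to Mgh gives the vertical rise h = (1+k)v₀²/(2g) = 1.25×2.78²/(2×10) = 0.483 m.
The distance along the slope is d = h/sinθ = 0.483/sin20.6° ≈ 1.37 m.

d ≈ 1.37 m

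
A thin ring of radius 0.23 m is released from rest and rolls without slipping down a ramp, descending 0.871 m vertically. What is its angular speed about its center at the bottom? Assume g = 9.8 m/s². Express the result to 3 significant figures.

ω ≈ 12.7 rad/s

For this body I = MR², i.e. k = I/(MR²) = 1.
Since it rolls without slipping, ω = v/R and KE = ½Mv² + ½Iω² = ½(1+k)Mv² = Mv².
Energy conservation Mgh = ½(1+k)Mv² gives v = √(2gh/(1+k)) = √(2 × 9.8 × 0.871 / 2) = 2.922 m/s.
The angular speed follows from ω = v/R = 2.922/0.23 ≈ 12.7 rad/s.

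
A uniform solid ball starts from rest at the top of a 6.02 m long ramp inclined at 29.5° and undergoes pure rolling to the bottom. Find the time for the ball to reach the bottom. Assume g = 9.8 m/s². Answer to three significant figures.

Here I = (2/5)MR², so the shape factor k = I/(MR²) = 0.4.
Along the incline Mg sinθ − f = Ma, and torque about the center fR = Iα = kMR²(a/R) gives f = kMa.
Hence a = g sinθ/(1+k) = 9.8×sin29.5°/1.4 = 3.447 m/s².
With constant a from rest, t = √(2L/a) = √(2·6.02/3.447) ≈ 1.87 s.

t ≈ 1.87 s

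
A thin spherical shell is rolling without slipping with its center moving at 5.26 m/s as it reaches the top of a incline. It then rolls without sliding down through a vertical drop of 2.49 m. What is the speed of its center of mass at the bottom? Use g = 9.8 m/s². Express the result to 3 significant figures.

The moment of inertia is (2/3)MR², giving k ≡ I/(MR²) = 2/3.
Pure rolling means v = ωR; then KE = ½Mv² + ½I(v/R)² = ½(1+k)Mv² = (5/6)Mv².
Energy conservation: (5/6)Mv₀² + Mgh = (5/6)Mv², so v² = v₀² + 2gh/(1+k).
v = √(5.26² + 2×9.8×2.49/1.667) = √56.95 ≈ 7.55 m/s.

v ≈ 7.55 m/s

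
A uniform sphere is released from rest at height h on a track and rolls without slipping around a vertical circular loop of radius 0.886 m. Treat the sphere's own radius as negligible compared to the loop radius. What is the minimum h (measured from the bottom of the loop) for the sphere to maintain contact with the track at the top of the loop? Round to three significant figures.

h_min ≈ 2.39 m

The moment of inertia is (2/5)MR², giving k ≡ I/(MR²) = 0.4.
At the top of the loop, the minimum-contact condition is Mg = Mv_top²/r, so v_top² = gr.
With ω = v/R, the kinetic energy at speed v is ½(1+k)Mv² = (7/10)Mv².
Energy conservation from release (height h) to the top (height 2r): Mgh = Mg(2r) + (7/10)M·gr.
Thus h_min = 2r + (1+k)r/2 = r(2 + 1.4/2) = 0.886 × 2.7 ≈ 2.39 m.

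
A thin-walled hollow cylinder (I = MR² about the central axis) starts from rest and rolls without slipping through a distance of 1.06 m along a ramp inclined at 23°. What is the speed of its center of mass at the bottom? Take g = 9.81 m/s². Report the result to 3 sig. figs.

Here I = MR², so the shape factor k = I/(MR²) = 1.
Since it rolls without slipping, ω = v/R and KE = ½Mv² + ½Iω² = ½(1+k)Mv² = Mv².
The vertical drop is h = L sinθ = 1.06 × sin23° = 0.4142 m.
Energy conservation: Mgh = Mv², so v = √(2gh/(1+k)) = √(2 × 9.81 × 0.4142 / 2) ≈ 2.02 m/s.

v ≈ 2.02 m/s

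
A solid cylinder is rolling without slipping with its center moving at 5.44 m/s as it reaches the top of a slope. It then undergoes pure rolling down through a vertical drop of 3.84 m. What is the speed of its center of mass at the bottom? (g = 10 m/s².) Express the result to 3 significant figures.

v ≈ 8.99 m/s

Here I = (1/2)MR², so the shape factor k = I/(MR²) = 0.5.
Since it rolls without slipping, ω = v/R and KE = ½Mv² + ½Iω² = ½(1+k)Mv² = (3/4)Mv².
Conserving energy between top and bottom: (3/4)Mv² = (3/4)Mv₀² + Mgh, hence v² = v₀² + 2gh/(1+k).
v = √(5.44² + 2×10×3.84/1.5) = √80.79 ≈ 8.99 m/s.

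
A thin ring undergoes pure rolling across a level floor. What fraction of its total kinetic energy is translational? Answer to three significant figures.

For this body I = MR², i.e. k = I/(MR²) = 1.
With ω = v/R, KE_trans = ½Mv² and KE_rot = ½Iω² = ½kMv², so KE_total = ½(1+k)Mv².
The translational fraction is therefore 1/(1+k) = 1/2 ≈ 0.500.

fraction ≈ 0.500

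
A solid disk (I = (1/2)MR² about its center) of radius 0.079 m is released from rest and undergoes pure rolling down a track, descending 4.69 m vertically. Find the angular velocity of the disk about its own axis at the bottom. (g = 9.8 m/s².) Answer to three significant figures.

ω ≈ 99.1 rad/s

Here I = (1/2)MR², so the shape factor k = I/(MR²) = 0.5.
The rolling condition ω = v/R makes the rotational term ½I(v/R)² = ½kMv², so KE_total = ½(1+k)Mv² = (3/4)Mv².
Energy conservation Mgh = ½(1+k)Mv² gives v = √(2gh/(1+k)) = √(2 × 9.8 × 4.69 / 1.5) = 7.828 m/s.
Then ω = v/R = 7.828 / 0.079 ≈ 99.1 rad/s.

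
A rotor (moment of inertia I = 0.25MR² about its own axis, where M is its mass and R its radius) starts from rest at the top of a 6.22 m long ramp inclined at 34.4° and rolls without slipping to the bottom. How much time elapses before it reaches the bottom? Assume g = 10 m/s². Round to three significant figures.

t ≈ 1.66 s

The moment of inertia is 0.25MR², giving k ≡ I/(MR²) = 0.25.
Translational: Mg sinθ − f = Ma. Rotational about the CM: fR = Iα = kMRa, so f = kMa.
Hence a = g sinθ/(1+k) = 10×sin34.4°/1.25 = 4.52 m/s².
With constant a from rest, t = √(2L/a) = √(2·6.22/4.52) ≈ 1.66 s.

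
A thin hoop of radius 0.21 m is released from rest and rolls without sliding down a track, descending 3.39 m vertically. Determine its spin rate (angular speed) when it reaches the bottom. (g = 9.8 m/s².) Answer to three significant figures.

For this body I = MR², i.e. k = I/(MR²) = 1.
Rolling without slipping gives ω = v/R, so the total kinetic energy is ½Mv² + ½Iω² = ½(1+k)Mv² = Mv².
Energy conservation Mgh = ½(1+k)Mv² gives v = √(2gh/(1+k)) = √(2 × 9.8 × 3.39 / 2) = 5.764 m/s.
The angular speed follows from ω = v/R = 5.764/0.21 ≈ 27.4 rad/s.

ω ≈ 27.4 rad/s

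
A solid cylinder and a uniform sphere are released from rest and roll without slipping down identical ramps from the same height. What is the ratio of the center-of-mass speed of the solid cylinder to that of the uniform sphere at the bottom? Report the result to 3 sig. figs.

Each satisfies Mgh = ½(1+k)Mv² with k = I/(MR²), so v ∝ 1/√(1+k).
For the solid cylinder k = 0.5; for the uniform sphere k = 0.4.
v₁/v₂ = √((1+k₂)/(1+k₁)) = √(1.4/1.5) ≈ 0.966.

v_ratio ≈ 0.966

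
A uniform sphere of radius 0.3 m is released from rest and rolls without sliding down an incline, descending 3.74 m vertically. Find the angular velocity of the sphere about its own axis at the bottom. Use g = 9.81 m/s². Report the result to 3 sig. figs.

ω ≈ 24.1 rad/s

With I = (2/5)MR², the ratio k = I/(MR²) is 0.4.
The rolling condition ω = v/R makes the rotational term ½I(v/R)² = ½kMv², so KE_total = ½(1+k)Mv² = (7/10)Mv².
Energy conservation Mgh = ½(1+k)Mv² gives v = √(2gh/(1+k)) = √(2 × 9.81 × 3.74 / 1.4) = 7.24 m/s.
Then ω = v/R = 7.24 / 0.3 ≈ 24.1 rad/s.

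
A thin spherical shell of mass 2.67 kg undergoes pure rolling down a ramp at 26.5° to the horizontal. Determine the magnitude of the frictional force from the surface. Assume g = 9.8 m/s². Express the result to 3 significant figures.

f ≈ 4.67 N

With I = (2/3)MR², the ratio k = I/(MR²) is 2/3.
Along the incline Mg sinθ − f = Ma, and torque about the center fR = Iα = kMR²(a/R) gives f = kMa.
Combining, a = g sinθ/(1+k) and f = kMa = kMg sinθ/(1+k).
f = (2/3) × 2.67 × 9.8 × sin26.5° / 1.667 ≈ 4.67 N.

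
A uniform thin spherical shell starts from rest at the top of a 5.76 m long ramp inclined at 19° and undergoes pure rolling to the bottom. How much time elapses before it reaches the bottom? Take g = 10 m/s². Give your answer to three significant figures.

t ≈ 2.43 s

With I = (2/3)MR², the ratio k = I/(MR²) is 2/3.
Translational: Mg sinθ − f = Ma. Rotational about the CM: fR = Iα = kMRa, so f = kMa.
Hence a = g sinθ/(1+k) = 10×sin19°/1.667 = 1.953 m/s².
Starting from rest, L = ½at², so t = √(2L/a) = √(2×5.76/1.953) ≈ 2.43 s.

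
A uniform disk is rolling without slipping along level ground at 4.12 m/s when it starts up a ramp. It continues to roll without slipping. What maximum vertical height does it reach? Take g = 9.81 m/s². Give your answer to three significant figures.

For this body I = (1/2)MR², i.e. k = I/(MR²) = 0.5.
Pure rolling means v = ωR; then KE = ½Mv² + ½I(v/R)² = ½(1+k)Mv² = (3/4)Mv².
At the top the kinetic energy is zero, so (3/4)Mv₀² = Mgh.
Thus h = (1+k)v₀²/(2g) = 1.5 × 4.12² / (2 × 9.81) ≈ 1.30 m.

h ≈ 1.30 m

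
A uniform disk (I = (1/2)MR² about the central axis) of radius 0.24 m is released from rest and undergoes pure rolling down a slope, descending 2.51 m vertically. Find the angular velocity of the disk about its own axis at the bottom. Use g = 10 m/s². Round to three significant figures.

ω ≈ 24.1 rad/s

Here I = (1/2)MR², so the shape factor k = I/(MR²) = 0.5.
Since it rolls without slipping, ω = v/R and KE = ½Mv² + ½Iω² = ½(1+k)Mv² = (3/4)Mv².
Energy conservation Mgh = ½(1+k)Mv² gives v = √(2gh/(1+k)) = √(2 × 10 × 2.51 / 1.5) = 5.785 m/s.
Then ω = v/R = 5.785 / 0.24 ≈ 24.1 rad/s.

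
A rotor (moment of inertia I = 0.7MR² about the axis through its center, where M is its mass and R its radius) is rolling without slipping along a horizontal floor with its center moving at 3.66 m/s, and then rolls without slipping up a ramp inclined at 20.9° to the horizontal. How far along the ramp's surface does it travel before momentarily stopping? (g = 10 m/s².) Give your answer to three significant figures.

d ≈ 3.19 m

For this body I = 0.7MR², i.e. k = I/(MR²) = 0.7.
Rolling without slipping gives ω = v/R, so the total kinetic energy is ½Mv² + ½Iω² = ½(1+k)Mv² = (17/20)Mv².
Setting this equal to Mgh gives the vertical rise h = (1+k)v₀²/(2g) = 1.7×3.66²/(2×10) = 1.139 m.
Along the incline, d = h/sinθ = 1.139/sin20.9° ≈ 3.19 m.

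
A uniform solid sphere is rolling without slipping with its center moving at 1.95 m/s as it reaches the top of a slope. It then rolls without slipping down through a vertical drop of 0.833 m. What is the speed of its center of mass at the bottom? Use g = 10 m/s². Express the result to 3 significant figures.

v ≈ 3.96 m/s

Here I = (2/5)MR², so the shape factor k = I/(MR²) = 0.4.
Pure rolling means v = ωR; then KE = ½Mv² + ½I(v/R)² = ½(1+k)Mv² = (7/10)Mv².
Energy conservation: (7/10)Mv₀² + Mgh = (7/10)Mv², so v² = v₀² + 2gh/(1+k).
v = √(1.95² + 2×10×0.833/1.4) = √15.7 ≈ 3.96 m/s.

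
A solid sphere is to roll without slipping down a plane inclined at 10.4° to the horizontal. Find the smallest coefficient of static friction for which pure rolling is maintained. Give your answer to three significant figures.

With I = (2/5)MR², the ratio k = I/(MR²) is 0.4.
Along the incline Mg sinθ − f = Ma, and torque about the center fR = Iα = kMR²(a/R) gives f = kMa.
These give a = g sinθ/(1+k) and the required friction f = kMg sinθ/(1+k).
The normal force is N = Mg cosθ, so μ_min = f/N = k tanθ/(1+k).
μ_min = 0.4 × tan10.4° / 1.4 ≈ 0.0524.

μ_min ≈ 0.0524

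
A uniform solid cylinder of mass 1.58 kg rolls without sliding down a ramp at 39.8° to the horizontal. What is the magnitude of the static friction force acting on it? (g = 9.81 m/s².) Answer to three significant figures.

f ≈ 3.31 N

The moment of inertia is (1/2)MR², giving k ≡ I/(MR²) = 0.5.
Along the incline Mg sinθ − f = Ma, and torque about the center fR = Iα = kMR²(a/R) gives f = kMa.
Combining, a = g sinθ/(1+k) and f = kMa = kMg sinθ/(1+k).
f = 0.5 × 1.58 × 9.81 × sin39.8° / 1.5 ≈ 3.31 N.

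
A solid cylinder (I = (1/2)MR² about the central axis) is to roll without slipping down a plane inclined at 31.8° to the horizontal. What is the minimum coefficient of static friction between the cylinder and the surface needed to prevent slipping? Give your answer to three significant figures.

The moment of inertia is (1/2)MR², giving k ≡ I/(MR²) = 0.5.
Newton's second law down the slope: Mg sinθ − f = Ma. The torque equation fR = Iα (with α = a/R) gives f = kMa.
These give a = g sinθ/(1+k) and the required friction f = kMg sinθ/(1+k).
With N = Mg cosθ, the no-slip condition f ≤ μN gives μ_min = f/N = k tanθ/(1+k).
μ_min = 0.5 × tan31.8° / 1.5 ≈ 0.207.

μ_min ≈ 0.207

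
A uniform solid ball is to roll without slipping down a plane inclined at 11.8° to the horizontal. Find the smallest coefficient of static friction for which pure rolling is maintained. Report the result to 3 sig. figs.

Here I = (2/5)MR², so the shape factor k = I/(MR²) = 0.4.
Newton's second law down the slope: Mg sinθ − f = Ma. The torque equation fR = Iα (with α = a/R) gives f = kMa.
These give a = g sinθ/(1+k) and the required friction f = kMg sinθ/(1+k).
With N = Mg cosθ, the no-slip condition f ≤ μN gives μ_min = f/N = k tanθ/(1+k).
μ_min = 0.4 × tan11.8° / 1.4 ≈ 0.0597.

μ_min ≈ 0.0597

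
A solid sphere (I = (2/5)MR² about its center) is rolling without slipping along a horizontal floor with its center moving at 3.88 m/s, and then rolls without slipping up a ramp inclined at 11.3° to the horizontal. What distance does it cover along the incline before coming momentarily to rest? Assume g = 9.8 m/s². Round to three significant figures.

d ≈ 5.49 m

With I = (2/5)MR², the ratio k = I/(MR²) is 0.4.
Rolling without slipping gives ω = v/R, so the total kinetic energy is ½Mv² + ½Iω² = ½(1+k)Mv² = (7/10)Mv².
Setting this equal to Mgh gives the vertical rise h = (1+k)v₀²/(2g) = 1.4×3.88²/(2×9.8) = 1.075 m.
The distance along the slope is d = h/sinθ = 1.075/sin11.3° ≈ 5.49 m.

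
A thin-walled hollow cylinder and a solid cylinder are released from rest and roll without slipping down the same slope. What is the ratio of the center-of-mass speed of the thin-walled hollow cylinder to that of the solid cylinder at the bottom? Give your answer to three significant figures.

Each satisfies Mgh = ½(1+k)Mv² with k = I/(MR²), so v ∝ 1/√(1+k).
For the thin-walled hollow cylinder k = 1; for the solid cylinder k = 0.5.
v₁/v₂ = √((1+k₂)/(1+k₁)) = √(1.5/2) ≈ 0.866.

v_ratio ≈ 0.866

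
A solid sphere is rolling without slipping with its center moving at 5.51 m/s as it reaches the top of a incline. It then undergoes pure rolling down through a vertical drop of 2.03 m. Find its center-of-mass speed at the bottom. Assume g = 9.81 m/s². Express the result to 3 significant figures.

v ≈ 7.67 m/s

With I = (2/5)MR², the ratio k = I/(MR²) is 0.4.
The rolling condition ω = v/R makes the rotational term ½I(v/R)² = ½kMv², so KE_total = ½(1+k)Mv² = (7/10)Mv².
Energy conservation: (7/10)Mv₀² + Mgh = (7/10)Mv², so v² = v₀² + 2gh/(1+k).
v = √(5.51² + 2×9.81×2.03/1.4) = √58.81 ≈ 7.67 m/s.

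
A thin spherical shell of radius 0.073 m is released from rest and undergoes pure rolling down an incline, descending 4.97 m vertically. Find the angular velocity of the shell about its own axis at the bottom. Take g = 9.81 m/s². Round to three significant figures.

ω ≈ 105 rad/s

With I = (2/3)MR², the ratio k = I/(MR²) is 2/3.
Pure rolling means v = ωR; then KE = ½Mv² + ½I(v/R)² = ½(1+k)Mv² = (5/6)Mv².
Energy conservation Mgh = ½(1+k)Mv² gives v = √(2gh/(1+k)) = √(2 × 9.81 × 4.97 / 1.667) = 7.649 m/s.
The angular speed follows from ω = v/R = 7.649/0.073 ≈ 105 rad/s.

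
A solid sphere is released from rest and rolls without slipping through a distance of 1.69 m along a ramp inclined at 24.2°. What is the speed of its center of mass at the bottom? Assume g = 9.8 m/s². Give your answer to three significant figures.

For this body I = (2/5)MR², i.e. k = I/(MR²) = 0.4.
Rolling without slipping gives ω = v/R, so the total kinetic energy is ½Mv² + ½Iω² = ½(1+k)Mv² = (7/10)Mv².
The vertical drop is h = L sinθ = 1.69 × sin24.2° = 0.6928 m.
Setting Mgh = (7/10)Mv² gives v = √(2gh/(1+k)) = √(2·9.8·0.6928/1.4) ≈ 3.11 m/s.

v ≈ 3.11 m/s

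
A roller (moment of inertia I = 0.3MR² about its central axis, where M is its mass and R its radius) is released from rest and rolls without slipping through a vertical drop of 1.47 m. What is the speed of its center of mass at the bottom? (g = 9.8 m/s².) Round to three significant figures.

Here I = 0.3MR², so the shape factor k = I/(MR²) = 0.3.
Rolling without slipping gives ω = v/R, so the total kinetic energy is ½Mv² + ½Iω² = ½(1+k)Mv² = (13/20)Mv².
Setting Mgh = (13/20)Mv² gives v = √(2gh/(1+k)) = √(2·9.8·1.47/1.3) ≈ 4.71 m/s.

v ≈ 4.71 m/s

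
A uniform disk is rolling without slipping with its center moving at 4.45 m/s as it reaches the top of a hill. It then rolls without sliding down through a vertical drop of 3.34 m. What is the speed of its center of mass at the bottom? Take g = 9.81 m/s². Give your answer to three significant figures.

v ≈ 7.97 m/s

Here I = (1/2)MR², so the shape factor k = I/(MR²) = 0.5.
Rolling without slipping gives ω = v/R, so the total kinetic energy is ½Mv² + ½Iω² = ½(1+k)Mv² = (3/4)Mv².
Conserving energy between top and bottom: (3/4)Mv² = (3/4)Mv₀² + Mgh, hence v² = v₀² + 2gh/(1+k).
v = √(4.45² + 2×9.81×3.34/1.5) = √63.49 ≈ 7.97 m/s.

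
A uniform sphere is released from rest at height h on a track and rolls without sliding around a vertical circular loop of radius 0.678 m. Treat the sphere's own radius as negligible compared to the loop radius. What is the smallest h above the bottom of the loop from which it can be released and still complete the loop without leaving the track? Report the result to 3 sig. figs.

h_min ≈ 1.83 m

Here I = (2/5)MR², so the shape factor k = I/(MR²) = 0.4.
At the top, contact is just lost when gravity alone supplies the centripetal force: Mg = Mv_top²/r, i.e. v_top² = gr.
With ω = v/R, the kinetic energy at speed v is ½(1+k)Mv² = (7/10)Mv².
Energy conservation from release (height h) to the top (height 2r): Mgh = Mg(2r) + (7/10)M·gr.
Thus h_min = 2r + (1+k)r/2 = r(2 + 1.4/2) = 0.678 × 2.7 ≈ 1.83 m.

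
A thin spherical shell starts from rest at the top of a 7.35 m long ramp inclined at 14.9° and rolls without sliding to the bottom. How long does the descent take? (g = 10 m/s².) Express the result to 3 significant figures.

Here I = (2/3)MR², so the shape factor k = I/(MR²) = 2/3.
Newton's second law down the slope: Mg sinθ − f = Ma. The torque equation fR = Iα (with α = a/R) gives f = kMa.
Hence a = g sinθ/(1+k) = 10×sin14.9°/1.667 = 1.543 m/s².
Starting from rest, L = ½at², so t = √(2L/a) = √(2×7.35/1.543) ≈ 3.09 s.

t ≈ 3.09 s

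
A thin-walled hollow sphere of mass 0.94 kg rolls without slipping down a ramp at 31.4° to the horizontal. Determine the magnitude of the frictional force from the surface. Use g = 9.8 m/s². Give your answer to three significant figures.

f ≈ 1.92 N

Here I = (2/3)MR², so the shape factor k = I/(MR²) = 2/3.
Newton's second law down the slope: Mg sinθ − f = Ma. The torque equation fR = Iα (with α = a/R) gives f = kMa.
Combining, a = g sinθ/(1+k) and f = kMa = kMg sinθ/(1+k).
f = (2/3) × 0.94 × 9.8 × sin31.4° / 1.667 ≈ 1.92 N.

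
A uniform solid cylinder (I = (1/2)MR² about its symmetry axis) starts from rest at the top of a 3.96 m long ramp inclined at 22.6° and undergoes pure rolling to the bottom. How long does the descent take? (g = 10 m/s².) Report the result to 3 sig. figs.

Here I = (1/2)MR², so the shape factor k = I/(MR²) = 0.5.
Along the incline Mg sinθ − f = Ma, and torque about the center fR = Iα = kMR²(a/R) gives f = kMa.
Hence a = g sinθ/(1+k) = 10×sin22.6°/1.5 = 2.562 m/s².
Starting from rest, L = ½at², so t = √(2L/a) = √(2×3.96/2.562) ≈ 1.76 s.

t ≈ 1.76 s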